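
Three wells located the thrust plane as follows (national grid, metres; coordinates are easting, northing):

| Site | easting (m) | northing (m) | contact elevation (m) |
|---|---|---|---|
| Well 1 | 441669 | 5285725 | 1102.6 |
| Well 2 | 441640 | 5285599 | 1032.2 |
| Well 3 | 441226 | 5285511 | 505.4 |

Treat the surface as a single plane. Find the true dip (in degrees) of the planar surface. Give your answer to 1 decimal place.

Two edge vectors: Well 1→Well 2 = (-29, -126, -70.4), Well 1→Well 3 = (-443, -214, -597.2).
Normal n = (Well 1→Well 2) × (Well 1→Well 3) = (60181.6, 13868.4, -49612).
So ∂z/∂easting = −n_x/n_z = 1.21305 and ∂z/∂northing = −n_y/n_z = 0.27954.
Gradient magnitude |∇z| = √(a² + b²) = √(1.47148 + 0.07814) = 1.24484.
True dip = arctan(1.24484) = 51.2°, dipping toward WSW (azimuth ≈ 257°).

51.2°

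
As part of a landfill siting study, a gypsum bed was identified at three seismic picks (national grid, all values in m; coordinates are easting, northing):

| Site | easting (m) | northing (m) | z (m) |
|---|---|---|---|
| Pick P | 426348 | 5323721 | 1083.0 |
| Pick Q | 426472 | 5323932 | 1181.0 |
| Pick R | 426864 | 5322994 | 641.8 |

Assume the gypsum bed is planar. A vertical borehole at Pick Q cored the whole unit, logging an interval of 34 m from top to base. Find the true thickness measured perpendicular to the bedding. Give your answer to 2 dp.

Let the plane be z = a·easting + b·northing + c.
Pick Q−Pick P: 124a + 211b = 98;  Pick R−Pick P: 516a − 727b = −441.2.
Solving gives a = −0.10977, b = 0.52897.
|∇z| = √(a²+b²) = 0.54024, so dip δ = arctan(0.54024) = 28.38°.
True thickness = vertical thickness × cos δ = 34 × cos 28.38° = 29.91 m.

29.91 m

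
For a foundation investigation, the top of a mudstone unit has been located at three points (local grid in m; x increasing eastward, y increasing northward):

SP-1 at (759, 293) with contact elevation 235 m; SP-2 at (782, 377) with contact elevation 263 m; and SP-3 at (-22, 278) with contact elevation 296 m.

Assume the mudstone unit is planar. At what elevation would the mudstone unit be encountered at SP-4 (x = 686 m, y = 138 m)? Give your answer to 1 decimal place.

Two edge vectors: SP-1→SP-2 = (23, 84, 28), SP-1→SP-3 = (-781, -15, 61).
Normal n = (SP-1→SP-2) × (SP-1→SP-3) = (5544, -23271, 65259).
So ∂z/∂x = −n_x/n_z = −0.08495 and ∂z/∂y = −n_y/n_z = 0.35659.
Intercept c from SP-1: 235 + 64.48 − 104.48 = 195.00.
At (686, 138): z = −58.3 + 49.2 + 195.00 = 185.9 m.

185.9 m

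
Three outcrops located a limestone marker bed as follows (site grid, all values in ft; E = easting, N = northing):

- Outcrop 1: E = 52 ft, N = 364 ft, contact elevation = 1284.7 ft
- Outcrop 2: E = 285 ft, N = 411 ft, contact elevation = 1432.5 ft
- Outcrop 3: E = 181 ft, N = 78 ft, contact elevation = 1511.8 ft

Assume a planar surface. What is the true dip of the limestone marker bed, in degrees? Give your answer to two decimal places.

Let the plane be z = a·E + b·N + c.
Outcrop 2−Outcrop 1: 233a + 47b = 147.8;  Outcrop 3−Outcrop 1: 129a − 286b = 227.1.
Solving gives a = 0.72825, b = −0.46558.
Gradient magnitude |∇z| = √(a² + b²) = √(0.53035 + 0.21676) = 0.86436.
True dip = arctan(0.86436) = 40.84°, dipping toward WNW (azimuth ≈ 303°).

40.84°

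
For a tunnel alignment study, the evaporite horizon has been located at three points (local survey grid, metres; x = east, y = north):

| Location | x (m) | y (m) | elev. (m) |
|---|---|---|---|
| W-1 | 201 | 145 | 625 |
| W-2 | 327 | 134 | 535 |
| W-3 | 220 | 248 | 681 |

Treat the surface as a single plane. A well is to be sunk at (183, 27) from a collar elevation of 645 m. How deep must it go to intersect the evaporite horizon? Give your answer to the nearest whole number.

87 m

Let the plane be z = a·x + b·y + c.
W-2−W-1: 126a − 11b = −90;  W-3−W-1: 19a + 103b = 56.
Solving gives a = −0.65625, b = 0.66475.
Then c = 625 − a·201 − b·145 = 660.52.
At (183, 27): z_contact = −120.1 + 17.9 + 660.52 = 558.4 m.
Depth below ground = 645 − 558.4 = 87 m.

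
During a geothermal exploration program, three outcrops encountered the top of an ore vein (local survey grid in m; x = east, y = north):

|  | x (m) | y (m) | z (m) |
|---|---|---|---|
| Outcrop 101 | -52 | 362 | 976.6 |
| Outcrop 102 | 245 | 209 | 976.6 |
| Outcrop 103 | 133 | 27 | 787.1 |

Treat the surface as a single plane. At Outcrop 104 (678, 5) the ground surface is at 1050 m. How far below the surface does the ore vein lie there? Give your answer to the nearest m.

58 m

Two edge vectors: Outcrop 101→Outcrop 102 = (297, -153, 0), Outcrop 101→Outcrop 103 = (185, -335, -189.5).
Normal n = (Outcrop 101→Outcrop 102) × (Outcrop 101→Outcrop 103) = (28993.5, 56281.5, -71190).
So ∂z/∂x = −n_x/n_z = 0.40727 and ∂z/∂y = −n_y/n_z = 0.79058.
Intercept c from Outcrop 101: 976.6 + 21.18 − 286.19 = 711.59.
At (678, 5): z_contact = 276.1 + 4.0 + 711.59 = 991.7 m.
Depth below ground = 1050 − 991.7 = 58 m.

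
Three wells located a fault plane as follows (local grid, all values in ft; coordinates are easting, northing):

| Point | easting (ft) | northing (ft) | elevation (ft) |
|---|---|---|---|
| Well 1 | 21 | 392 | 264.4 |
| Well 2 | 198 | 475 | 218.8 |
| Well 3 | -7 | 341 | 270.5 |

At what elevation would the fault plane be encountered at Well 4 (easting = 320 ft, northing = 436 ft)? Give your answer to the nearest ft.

Two edge vectors: Well 1→Well 2 = (177, 83, -45.6), Well 1→Well 3 = (-28, -51, 6.1).
Normal n = (Well 1→Well 2) × (Well 1→Well 3) = (-1819.3, 197.1, -6703).
So ∂z/∂easting = −n_x/n_z = −0.27142 and ∂z/∂northing = −n_y/n_z = 0.02940.
Intercept c from Well 1: 264.4 + 5.70 − 11.53 = 258.57.
At (320, 436): z = −86.9 + 12.8 + 258.57 = 184.5 ft.

185 ft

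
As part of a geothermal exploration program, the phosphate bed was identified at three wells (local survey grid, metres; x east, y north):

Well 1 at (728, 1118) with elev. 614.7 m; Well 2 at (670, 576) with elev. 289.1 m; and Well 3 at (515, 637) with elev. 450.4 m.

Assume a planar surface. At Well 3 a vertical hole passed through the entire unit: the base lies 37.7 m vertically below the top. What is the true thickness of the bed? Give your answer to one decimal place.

26.3 m

Let the plane be z = a·x + b·y + c.
Well 2−Well 1: −58a − 542b = −325.6;  Well 3−Well 1: −213a − 481b = −164.3.
Solving gives a = −0.77173, b = 0.68332.
|∇z| = √(a²+b²) = 1.03077, so dip δ = arctan(1.03077) = 45.87°.
True thickness = vertical thickness × cos δ = 37.7 × cos 45.87° = 26.3 m.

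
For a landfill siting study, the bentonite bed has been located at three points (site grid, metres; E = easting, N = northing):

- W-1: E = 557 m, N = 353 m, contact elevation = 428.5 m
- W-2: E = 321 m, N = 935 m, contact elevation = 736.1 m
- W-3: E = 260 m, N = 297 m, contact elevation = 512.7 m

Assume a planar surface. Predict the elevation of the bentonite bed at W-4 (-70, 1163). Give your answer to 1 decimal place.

962.9 m

Let the plane be z = a·E + b·N + c.
W-2−W-1: −236a + 582b = 307.6;  W-3−W-1: −297a − 56b = 84.2.
Solving gives a = −0.355941, b = 0.384189.
Then c = 428.5 − a·557 − b·353 = 491.14.
At (-70, 1163): z = 24.9 + 446.8 + 491.14 = 962.9 m.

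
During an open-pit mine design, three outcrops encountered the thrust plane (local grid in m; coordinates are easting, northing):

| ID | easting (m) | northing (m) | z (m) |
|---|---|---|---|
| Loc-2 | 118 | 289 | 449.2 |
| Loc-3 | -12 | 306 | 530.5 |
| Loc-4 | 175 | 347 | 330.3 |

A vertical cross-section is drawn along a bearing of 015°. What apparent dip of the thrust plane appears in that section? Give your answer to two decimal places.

55.10°

Let the plane be z = a·easting + b·northing + c.
Loc-3−Loc-2: −130a + 17b = 81.3;  Loc-4−Loc-2: 57a + 58b = −118.9.
Solving gives a = −0.79171, b = −1.27194.
Unit vector along 015° is (sin 15°, cos 15°) = (0.2588, 0.9659).
Slope in that direction = a·(0.2588) + b·(0.9659) = −1.43351.
Apparent dip = arctan|1.43351| = 55.10° (true dip is 56.3°, so apparent ≤ true as expected).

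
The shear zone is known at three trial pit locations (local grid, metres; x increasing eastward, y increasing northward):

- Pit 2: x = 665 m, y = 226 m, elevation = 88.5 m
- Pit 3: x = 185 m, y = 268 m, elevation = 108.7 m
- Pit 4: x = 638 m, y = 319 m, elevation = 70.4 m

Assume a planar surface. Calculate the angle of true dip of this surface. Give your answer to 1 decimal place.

12.4°

Let the plane be z = a·x + b·y + c.
Pit 3−Pit 2: −480a + 42b = 20.2;  Pit 4−Pit 2: −27a + 93b = −18.1.
Solving gives a = −0.06065, b = −0.21223.
Gradient magnitude |∇z| = √(a² + b²) = √(0.00368 + 0.04504) = 0.22073.
True dip = arctan(0.22073) = 12.4°, dipping toward NNE (azimuth ≈ 016°).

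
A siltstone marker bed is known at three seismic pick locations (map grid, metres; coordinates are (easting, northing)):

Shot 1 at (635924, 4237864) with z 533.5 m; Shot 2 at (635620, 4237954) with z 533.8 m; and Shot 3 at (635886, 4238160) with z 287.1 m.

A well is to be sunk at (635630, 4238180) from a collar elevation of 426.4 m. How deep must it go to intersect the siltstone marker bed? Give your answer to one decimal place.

Two edge vectors: Shot 1→Shot 2 = (-304, 90, 0.3), Shot 1→Shot 3 = (-38, 296, -246.4).
Normal n = (Shot 1→Shot 2) × (Shot 1→Shot 3) = (-22264.8, -74917, -86564).
So ∂z/∂E = −n_x/n_z = −0.257206229 and ∂z/∂N = −n_y/n_z = −0.865452151.
Intercept c from Shot 1: 533.5 + 163563.61 + 3667668.51 = 3831765.63.
At (635630, 4238180): z_contact = −163488.00 − 3667942.00 + 3831765.63 = 335.64 m.
Depth below ground = 426.4 − 335.64 = 90.8 m.

90.8 m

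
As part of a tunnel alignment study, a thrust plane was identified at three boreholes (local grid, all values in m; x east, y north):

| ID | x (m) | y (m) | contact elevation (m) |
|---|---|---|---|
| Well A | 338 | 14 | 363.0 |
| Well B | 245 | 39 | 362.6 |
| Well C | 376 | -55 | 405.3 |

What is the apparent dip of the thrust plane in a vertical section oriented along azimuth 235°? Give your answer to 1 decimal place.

Let the plane be z = a·x + b·y + c.
Well B−Well A: −93a + 25b = −0.4;  Well C−Well A: 38a − 69b = 42.3.
Solving gives a = −0.18838, b = −0.71679.
Unit vector along 235° is (sin 235°, cos 235°) = (-0.8192, -0.5736).
Slope in that direction = a·(-0.8192) + b·(-0.5736) = 0.56545.
Apparent dip = arctan|0.56545| = 29.5° (true dip is 36.5°, so apparent ≤ true as expected).

29.5°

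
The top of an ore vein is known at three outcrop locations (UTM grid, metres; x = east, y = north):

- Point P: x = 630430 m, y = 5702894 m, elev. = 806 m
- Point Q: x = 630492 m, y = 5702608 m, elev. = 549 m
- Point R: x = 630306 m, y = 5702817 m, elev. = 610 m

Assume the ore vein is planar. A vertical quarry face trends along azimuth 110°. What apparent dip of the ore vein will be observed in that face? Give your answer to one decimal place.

25.3°

Let the plane be z = a·x + b·y + c.
Point Q−Point P: 62a − 286b = −257;  Point R−Point P: −124a − 77b = −196.
Solving gives a = 0.90131, b = 1.09399.
Unit vector along 110° is (sin 110°, cos 110°) = (0.9397, -0.3420).
Slope in that direction = a·(0.9397) + b·(-0.3420) = 0.47279.
Apparent dip = arctan|0.47279| = 25.3° (true dip is 54.8°, so apparent ≤ true as expected).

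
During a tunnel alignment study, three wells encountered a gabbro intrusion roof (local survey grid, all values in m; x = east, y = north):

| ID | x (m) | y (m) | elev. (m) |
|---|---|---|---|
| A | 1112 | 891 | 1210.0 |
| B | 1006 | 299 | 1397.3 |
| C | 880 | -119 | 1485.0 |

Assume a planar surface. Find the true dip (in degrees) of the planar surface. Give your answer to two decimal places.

Two edge vectors: A→B = (-106, -592, 187.3), A→C = (-232, -1010, 275).
Normal n = (A→B) × (A→C) = (26373, -14303.6, -30284).
So ∂z/∂x = −n_x/n_z = 0.87086 and ∂z/∂y = −n_y/n_z = −0.47232.
Gradient magnitude |∇z| = √(a² + b²) = √(0.75839 + 0.22308) = 0.99069.
True dip = arctan(0.99069) = 44.73°, dipping toward WNW (azimuth ≈ 298°).

44.73°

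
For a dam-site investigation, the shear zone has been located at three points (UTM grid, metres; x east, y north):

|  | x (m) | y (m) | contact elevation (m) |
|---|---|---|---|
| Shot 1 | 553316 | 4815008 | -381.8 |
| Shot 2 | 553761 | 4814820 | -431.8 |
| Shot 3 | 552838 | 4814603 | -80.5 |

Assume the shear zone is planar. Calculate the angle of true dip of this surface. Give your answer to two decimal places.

26.45°

Two edge vectors: Shot 1→Shot 2 = (445, -188, -50), Shot 1→Shot 3 = (-478, -405, 301.3).
Normal n = (Shot 1→Shot 2) × (Shot 1→Shot 3) = (-76894.4, -110178.5, -270089).
So ∂z/∂x = −n_x/n_z = −0.28470 and ∂z/∂y = −n_y/n_z = −0.40793.
Gradient magnitude |∇z| = √(a² + b²) = √(0.08105 + 0.16641) = 0.49746.
True dip = arctan(0.49746) = 26.45°, dipping toward NE (azimuth ≈ 035°).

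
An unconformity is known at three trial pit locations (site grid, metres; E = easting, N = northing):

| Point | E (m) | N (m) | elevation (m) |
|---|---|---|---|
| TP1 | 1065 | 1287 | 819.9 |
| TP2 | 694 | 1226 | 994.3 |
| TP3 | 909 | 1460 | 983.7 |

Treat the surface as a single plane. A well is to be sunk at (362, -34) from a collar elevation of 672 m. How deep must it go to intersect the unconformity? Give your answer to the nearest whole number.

Let the plane be z = a·E + b·N + c.
TP2−TP1: −371a − 61b = 174.4;  TP3−TP1: −156a + 173b = 163.8.
Solving gives a = −0.54496, b = 0.45541.
Then c = 819.9 − a·1065 − b·1287 = 814.17.
At (362, -34): z_contact = −197.3 − 15.5 + 814.17 = 601.4 m.
Depth below ground = 672 − 601.4 = 71 m.

71 m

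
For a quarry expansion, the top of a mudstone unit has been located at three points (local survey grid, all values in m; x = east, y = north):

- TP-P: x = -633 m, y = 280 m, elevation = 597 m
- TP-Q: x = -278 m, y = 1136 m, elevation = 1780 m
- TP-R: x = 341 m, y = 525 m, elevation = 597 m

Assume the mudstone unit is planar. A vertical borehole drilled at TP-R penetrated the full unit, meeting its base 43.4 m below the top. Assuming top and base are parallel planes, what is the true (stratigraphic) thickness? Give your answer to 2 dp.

Two edge vectors: TP-P→TP-Q = (355, 856, 1183), TP-P→TP-R = (974, 245, 0).
Normal n = (TP-P→TP-Q) × (TP-P→TP-R) = (-289835, 1152242, -746769).
So ∂z/∂x = −n_x/n_z = −0.38812 and ∂z/∂y = −n_y/n_z = 1.54297.
|∇z| = √(a²+b²) = 1.59103, so dip δ = arctan(1.59103) = 57.85°.
True thickness = vertical thickness × cos δ = 43.4 × cos 57.85° = 23.09 m.

23.09 m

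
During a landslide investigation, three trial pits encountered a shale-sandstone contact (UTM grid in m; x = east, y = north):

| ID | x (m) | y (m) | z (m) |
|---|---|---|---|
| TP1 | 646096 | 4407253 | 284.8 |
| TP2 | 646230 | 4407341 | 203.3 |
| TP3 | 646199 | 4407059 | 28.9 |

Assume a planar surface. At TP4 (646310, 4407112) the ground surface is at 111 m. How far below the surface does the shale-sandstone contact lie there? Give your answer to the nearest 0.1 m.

164.3 m

Two edge vectors: TP1→TP2 = (134, 88, -81.5), TP1→TP3 = (103, -194, -255.9).
Normal n = (TP1→TP2) × (TP1→TP3) = (-38330.2, 25896.1, -35060).
So ∂z/∂x = −n_x/n_z = −1.093274387 and ∂z/∂y = −n_y/n_z = 0.738622362.
Intercept c from TP1: 284.8 + 706360.21 − 3255295.62 = −2548650.61.
At (646310, 4407112): z_contact = −706594.17 + 3255191.47 − 2548650.61 = -53.31 m.
Depth below ground = 111 − (-53.31) = 164.3 m.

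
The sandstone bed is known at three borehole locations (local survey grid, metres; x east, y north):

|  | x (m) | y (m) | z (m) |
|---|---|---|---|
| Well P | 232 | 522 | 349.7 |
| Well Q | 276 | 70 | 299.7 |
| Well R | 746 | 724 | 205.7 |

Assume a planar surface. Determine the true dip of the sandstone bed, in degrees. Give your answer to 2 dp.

Two edge vectors: Well P→Well Q = (44, -452, -50), Well P→Well R = (514, 202, -144).
Normal n = (Well P→Well Q) × (Well P→Well R) = (75188, -19364, 241216).
So ∂z/∂x = −n_x/n_z = −0.31170 and ∂z/∂y = −n_y/n_z = 0.08028.
Gradient magnitude |∇z| = √(a² + b²) = √(0.09716 + 0.00644) = 0.32188.
True dip = arctan(0.32188) = 17.84°, dipping toward ESE (azimuth ≈ 104°).

17.84°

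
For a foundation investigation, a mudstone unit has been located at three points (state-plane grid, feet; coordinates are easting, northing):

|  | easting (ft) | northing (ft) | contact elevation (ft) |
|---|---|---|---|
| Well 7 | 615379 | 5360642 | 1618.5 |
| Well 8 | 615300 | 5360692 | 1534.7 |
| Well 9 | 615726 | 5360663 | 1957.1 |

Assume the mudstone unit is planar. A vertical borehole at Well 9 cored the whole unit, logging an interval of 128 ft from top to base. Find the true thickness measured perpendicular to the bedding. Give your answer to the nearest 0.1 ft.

Let the plane be z = a·easting + b·northing + c.
Well 8−Well 7: −79a + 50b = −83.8;  Well 9−Well 7: 347a + 21b = 338.6.
Solving gives a = 0.98321, b = −0.12253.
|∇z| = √(a²+b²) = 0.99081, so dip δ = arctan(0.99081) = 44.74°.
True thickness = vertical thickness × cos δ = 128 × cos 44.74° = 90.9 ft.

90.9 ft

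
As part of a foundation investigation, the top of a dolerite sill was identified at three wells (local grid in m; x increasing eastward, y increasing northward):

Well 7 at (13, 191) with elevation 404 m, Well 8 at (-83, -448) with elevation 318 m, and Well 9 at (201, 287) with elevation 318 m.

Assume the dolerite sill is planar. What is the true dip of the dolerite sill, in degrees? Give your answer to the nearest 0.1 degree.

Let the plane be z = a·x + b·y + c.
Well 8−Well 7: −96a − 639b = −86;  Well 9−Well 7: 188a + 96b = −86.
Solving gives a = −0.56989, b = 0.22020.
Gradient magnitude |∇z| = √(a² + b²) = √(0.32478 + 0.04849) = 0.61095.
True dip = arctan(0.61095) = 31.4°, dipping toward ESE (azimuth ≈ 111°).

31.4°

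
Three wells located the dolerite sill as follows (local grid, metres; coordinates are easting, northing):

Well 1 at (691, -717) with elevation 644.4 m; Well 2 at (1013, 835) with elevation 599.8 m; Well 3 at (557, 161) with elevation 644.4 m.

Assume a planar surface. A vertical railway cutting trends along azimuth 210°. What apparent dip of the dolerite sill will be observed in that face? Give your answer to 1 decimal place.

2.9°

Let the plane be z = a·easting + b·northing + c.
Well 2−Well 1: 322a + 1552b = −44.6;  Well 3−Well 1: −134a + 878b = 0.
Solving gives a = −0.07980, b = −0.01218.
Unit vector along 210° is (sin 210°, cos 210°) = (-0.5000, -0.8660).
Slope in that direction = a·(-0.5000) + b·(-0.8660) = 0.05045.
Apparent dip = arctan|0.05045| = 2.9° (true dip is 4.6°, so apparent ≤ true as expected).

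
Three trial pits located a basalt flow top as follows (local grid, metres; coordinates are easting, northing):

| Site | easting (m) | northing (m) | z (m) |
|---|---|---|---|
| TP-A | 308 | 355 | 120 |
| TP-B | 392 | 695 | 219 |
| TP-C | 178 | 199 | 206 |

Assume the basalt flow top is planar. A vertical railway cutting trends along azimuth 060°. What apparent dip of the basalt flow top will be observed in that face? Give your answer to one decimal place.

42.7°

Two edge vectors: TP-A→TP-B = (84, 340, 99), TP-A→TP-C = (-130, -156, 86).
Normal n = (TP-A→TP-B) × (TP-A→TP-C) = (44684, -20094, 31096).
So ∂z/∂easting = −n_x/n_z = −1.43697 and ∂z/∂northing = −n_y/n_z = 0.64619.
Unit vector along 060° is (sin 60°, cos 60°) = (0.8660, 0.5000).
Slope in that direction = a·(0.8660) + b·(0.5000) = −0.92136.
Apparent dip = arctan|0.92136| = 42.7° (true dip is 57.6°, so apparent ≤ true as expected).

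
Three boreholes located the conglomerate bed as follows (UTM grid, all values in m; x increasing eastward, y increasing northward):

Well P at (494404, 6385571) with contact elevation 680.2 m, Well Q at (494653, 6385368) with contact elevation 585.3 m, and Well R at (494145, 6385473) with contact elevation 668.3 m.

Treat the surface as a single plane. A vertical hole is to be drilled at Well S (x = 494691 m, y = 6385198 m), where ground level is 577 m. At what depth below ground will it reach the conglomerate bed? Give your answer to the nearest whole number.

Let the plane be z = a·x + b·y + c.
Well Q−Well P: 249a − 203b = −94.9;  Well R−Well P: −259a − 98b = −11.9.
Solving gives a = −0.08943348, b = 0.35778849.
Then c = 680.2 − a·494404 − b·6385571 = −2239787.32.
At (494691, 6385198): z_contact = −44241.9 + 2284550.3 − 2239787.32 = 521.1 m.
Depth below ground = 577 − 521.1 = 56 m.

56 m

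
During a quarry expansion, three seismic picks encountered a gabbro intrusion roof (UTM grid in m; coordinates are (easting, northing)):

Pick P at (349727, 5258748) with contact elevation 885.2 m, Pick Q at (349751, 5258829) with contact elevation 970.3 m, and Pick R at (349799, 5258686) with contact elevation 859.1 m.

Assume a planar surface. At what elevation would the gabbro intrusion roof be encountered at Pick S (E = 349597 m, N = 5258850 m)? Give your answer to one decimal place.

923.2 m

Let the plane be z = a·E + b·N + c.
Pick Q−Pick P: 24a + 81b = 85.1;  Pick R−Pick P: 72a − 62b = −26.1.
Solving gives a = 0.431980874, b = 0.922622951.
Then c = 885.2 − a·349727 − b·5258748 = −5002031.77.
At (349597, 5258850): z = 151019.2 + 4851935.7 − 5002031.77 = 923.2 m.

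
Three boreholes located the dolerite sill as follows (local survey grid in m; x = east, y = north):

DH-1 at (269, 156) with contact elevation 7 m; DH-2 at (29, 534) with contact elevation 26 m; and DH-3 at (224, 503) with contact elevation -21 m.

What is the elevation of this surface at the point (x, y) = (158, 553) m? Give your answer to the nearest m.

Two edge vectors: DH-1→DH-2 = (-240, 378, 19), DH-1→DH-3 = (-45, 347, -28).
Normal n = (DH-1→DH-2) × (DH-1→DH-3) = (-17177, -7575, -66270).
So ∂z/∂x = −n_x/n_z = −0.25920 and ∂z/∂y = −n_y/n_z = −0.11431.
Intercept c from DH-1: 7 + 69.72 + 17.83 = 94.56.
At (158, 553): z = −41.0 − 63.2 + 94.56 = -9.6 m.

-10 m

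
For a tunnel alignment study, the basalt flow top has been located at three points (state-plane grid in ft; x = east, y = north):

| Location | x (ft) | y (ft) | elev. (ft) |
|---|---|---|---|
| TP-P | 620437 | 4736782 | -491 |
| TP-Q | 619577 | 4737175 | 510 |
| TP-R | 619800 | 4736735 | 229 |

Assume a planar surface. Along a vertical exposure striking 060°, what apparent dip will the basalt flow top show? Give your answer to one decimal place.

Two edge vectors: TP-P→TP-Q = (-860, 393, 1001), TP-P→TP-R = (-637, -47, 720).
Normal n = (TP-P→TP-Q) × (TP-P→TP-R) = (330007, -18437, 290761).
So ∂z/∂x = −n_x/n_z = −1.13498 and ∂z/∂y = −n_y/n_z = 0.06341.
Unit vector along 060° is (sin 60°, cos 60°) = (0.8660, 0.5000).
Slope in that direction = a·(0.8660) + b·(0.5000) = −0.95121.
Apparent dip = arctan|0.95121| = 43.6° (true dip is 48.7°, so apparent ≤ true as expected).

43.6°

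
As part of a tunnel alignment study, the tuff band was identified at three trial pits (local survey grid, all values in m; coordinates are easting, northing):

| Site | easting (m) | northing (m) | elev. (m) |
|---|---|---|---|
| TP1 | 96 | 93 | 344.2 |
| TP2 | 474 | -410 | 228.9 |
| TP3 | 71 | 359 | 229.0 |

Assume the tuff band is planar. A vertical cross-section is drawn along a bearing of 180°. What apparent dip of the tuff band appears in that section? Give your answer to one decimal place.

27.8°

Let the plane be z = a·easting + b·northing + c.
TP2−TP1: 378a − 503b = −115.3;  TP3−TP1: −25a + 266b = −115.2.
Solving gives a = −1.00730, b = −0.52775.
Unit vector along 180° is (sin 180°, cos 180°) = (0.0000, -1.0000).
Slope in that direction = a·(0.0000) + b·(-1.0000) = 0.52775.
Apparent dip = arctan|0.52775| = 27.8° (true dip is 48.7°, so apparent ≤ true as expected).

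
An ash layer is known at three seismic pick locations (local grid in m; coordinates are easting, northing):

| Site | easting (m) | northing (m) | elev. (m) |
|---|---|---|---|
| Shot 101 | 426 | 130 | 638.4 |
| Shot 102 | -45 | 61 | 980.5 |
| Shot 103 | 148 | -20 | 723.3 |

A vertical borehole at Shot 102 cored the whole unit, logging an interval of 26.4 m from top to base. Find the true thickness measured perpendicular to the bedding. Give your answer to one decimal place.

15.4 m

Let the plane be z = a·easting + b·northing + c.
Shot 102−Shot 101: −471a − 69b = 342.1;  Shot 103−Shot 101: −278a − 150b = 84.9.
Solving gives a = −0.88321, b = 1.07088.
|∇z| = √(a²+b²) = 1.38810, so dip δ = arctan(1.38810) = 54.23°.
True thickness = vertical thickness × cos δ = 26.4 × cos 54.23° = 15.4 m.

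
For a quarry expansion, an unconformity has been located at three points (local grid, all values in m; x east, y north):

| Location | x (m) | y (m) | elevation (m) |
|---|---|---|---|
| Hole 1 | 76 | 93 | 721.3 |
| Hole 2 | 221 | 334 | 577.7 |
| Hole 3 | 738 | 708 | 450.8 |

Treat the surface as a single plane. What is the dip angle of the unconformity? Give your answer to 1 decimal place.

Let the plane be z = a·x + b·y + c.
Hole 2−Hole 1: 145a + 241b = −143.6;  Hole 3−Hole 1: 662a + 615b = −270.5.
Solving gives a = 0.32861, b = −0.79356.
Gradient magnitude |∇z| = √(a² + b²) = √(0.10799 + 0.62974) = 0.85891.
True dip = arctan(0.85891) = 40.7°, dipping toward NNW (azimuth ≈ 338°).

40.7°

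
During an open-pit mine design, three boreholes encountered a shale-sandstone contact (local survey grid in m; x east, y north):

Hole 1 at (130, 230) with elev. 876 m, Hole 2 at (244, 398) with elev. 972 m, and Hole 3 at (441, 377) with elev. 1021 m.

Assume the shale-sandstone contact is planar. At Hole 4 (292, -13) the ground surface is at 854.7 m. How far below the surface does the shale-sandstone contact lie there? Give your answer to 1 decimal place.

Let the plane be z = a·x + b·y + c.
Hole 2−Hole 1: 114a + 168b = 96;  Hole 3−Hole 1: 311a + 147b = 145.
Solving gives a = 0.28876, b = 0.37549.
Then c = 876 − a·130 − b·230 = 752.10.
At (292, -13): z_contact = 84.32 − 4.88 + 752.10 = 831.54 m.
Depth below ground = 854.7 − 831.54 = 23.2 m.

23.2 m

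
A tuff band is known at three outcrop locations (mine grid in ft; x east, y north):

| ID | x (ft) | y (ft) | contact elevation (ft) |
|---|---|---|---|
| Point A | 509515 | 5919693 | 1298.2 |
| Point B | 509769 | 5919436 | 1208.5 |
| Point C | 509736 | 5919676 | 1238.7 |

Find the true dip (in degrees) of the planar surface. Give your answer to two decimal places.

15.50°

Two edge vectors: Point A→Point B = (254, -257, -89.7), Point A→Point C = (221, -17, -59.5).
Normal n = (Point A→Point B) × (Point A→Point C) = (13766.6, -4710.7, 52479).
So ∂z/∂x = −n_x/n_z = −0.26233 and ∂z/∂y = −n_y/n_z = 0.08976.
Gradient magnitude |∇z| = √(a² + b²) = √(0.06881 + 0.00806) = 0.27726.
True dip = arctan(0.27726) = 15.50°, dipping toward ESE (azimuth ≈ 109°).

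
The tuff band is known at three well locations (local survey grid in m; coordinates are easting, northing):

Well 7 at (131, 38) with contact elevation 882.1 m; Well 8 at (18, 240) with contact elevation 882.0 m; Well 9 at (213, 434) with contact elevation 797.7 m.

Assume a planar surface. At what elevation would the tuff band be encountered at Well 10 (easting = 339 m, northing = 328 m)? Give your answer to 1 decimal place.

Two edge vectors: Well 7→Well 8 = (-113, 202, -0.1), Well 7→Well 9 = (82, 396, -84.4).
Normal n = (Well 7→Well 8) × (Well 7→Well 9) = (-17009.2, -9545.4, -61312).
So ∂z/∂easting = −n_x/n_z = −0.27742 and ∂z/∂northing = −n_y/n_z = −0.15569.
Intercept c from Well 7: 882.1 + 36.34 + 5.92 = 924.36.
At (339, 328): z = −94.0 − 51.1 + 924.36 = 779.2 m.

779.2 m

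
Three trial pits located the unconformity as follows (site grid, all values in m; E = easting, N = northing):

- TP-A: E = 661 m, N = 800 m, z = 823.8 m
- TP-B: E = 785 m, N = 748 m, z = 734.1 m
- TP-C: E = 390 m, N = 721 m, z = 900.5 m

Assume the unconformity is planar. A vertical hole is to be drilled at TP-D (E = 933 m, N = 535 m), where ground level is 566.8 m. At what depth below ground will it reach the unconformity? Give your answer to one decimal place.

33.3 m

Two edge vectors: TP-A→TP-B = (124, -52, -89.7), TP-A→TP-C = (-271, -79, 76.7).
Normal n = (TP-A→TP-B) × (TP-A→TP-C) = (-11074.7, 14797.9, -23888).
So ∂z/∂E = −n_x/n_z = −0.46361 and ∂z/∂N = −n_y/n_z = 0.61947.
Intercept c from TP-A: 823.8 + 306.45 − 495.58 = 634.67.
At (933, 535): z_contact = −432.55 + 331.42 + 634.67 = 533.54 m.
Depth below ground = 566.8 − 533.54 = 33.3 m.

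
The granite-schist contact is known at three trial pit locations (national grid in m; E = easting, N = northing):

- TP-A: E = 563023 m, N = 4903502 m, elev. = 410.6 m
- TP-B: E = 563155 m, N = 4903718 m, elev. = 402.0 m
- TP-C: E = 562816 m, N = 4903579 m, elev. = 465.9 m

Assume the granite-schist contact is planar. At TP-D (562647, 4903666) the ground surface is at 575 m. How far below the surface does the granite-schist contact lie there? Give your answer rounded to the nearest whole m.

62 m

Let the plane be z = a·E + b·N + c.
TP-B−TP-A: 132a + 216b = −8.6;  TP-C−TP-A: −207a + 77b = 55.3.
Solving gives a = −0.22973613, b = 0.10057949.
Then c = 410.6 − a·563023 − b·4903502 = −363434.40.
At (562647, 4903666): z_contact = −129260.3 + 493208.2 − 363434.40 = 513.5 m.
Depth below ground = 575 − 513.5 = 62 m.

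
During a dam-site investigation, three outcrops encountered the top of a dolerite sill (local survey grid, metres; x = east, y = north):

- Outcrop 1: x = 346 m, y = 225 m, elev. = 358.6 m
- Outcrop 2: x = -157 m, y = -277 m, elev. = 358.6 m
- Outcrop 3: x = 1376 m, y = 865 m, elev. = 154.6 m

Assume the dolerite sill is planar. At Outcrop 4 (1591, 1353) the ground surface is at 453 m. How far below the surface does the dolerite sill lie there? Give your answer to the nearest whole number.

Let the plane be z = a·x + b·y + c.
Outcrop 2−Outcrop 1: −503a − 502b = 0;  Outcrop 3−Outcrop 1: 1030a + 640b = −204.
Solving gives a = −0.52479, b = 0.52584.
Then c = 358.6 − a·346 − b·225 = 421.86.
At (1591, 1353): z_contact = −834.9 + 711.5 + 421.86 = 298.4 m.
Depth below ground = 453 − 298.4 = 155 m.

155 m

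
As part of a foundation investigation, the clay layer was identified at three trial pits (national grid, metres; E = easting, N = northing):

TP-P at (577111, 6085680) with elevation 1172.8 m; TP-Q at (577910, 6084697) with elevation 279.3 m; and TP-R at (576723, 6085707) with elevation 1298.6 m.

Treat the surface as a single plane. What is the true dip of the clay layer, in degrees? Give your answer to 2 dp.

36.42°

Let the plane be z = a·E + b·N + c.
TP-Q−TP-P: 799a − 983b = −893.5;  TP-R−TP-P: −388a + 27b = 125.8.
Solving gives a = −0.27662, b = 0.68411.
Gradient magnitude |∇z| = √(a² + b²) = √(0.07652 + 0.46801) = 0.73792.
True dip = arctan(0.73792) = 36.42°, dipping toward SSE (azimuth ≈ 158°).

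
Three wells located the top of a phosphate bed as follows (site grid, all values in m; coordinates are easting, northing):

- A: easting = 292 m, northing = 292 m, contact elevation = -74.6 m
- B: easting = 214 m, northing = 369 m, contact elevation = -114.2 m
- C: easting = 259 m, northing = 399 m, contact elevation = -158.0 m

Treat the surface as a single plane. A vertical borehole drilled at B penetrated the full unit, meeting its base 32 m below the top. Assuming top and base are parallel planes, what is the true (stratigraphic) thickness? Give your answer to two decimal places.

Let the plane be z = a·easting + b·northing + c.
B−A: −78a + 77b = −39.6;  C−A: −33a + 107b = −83.4.
Solving gives a = −0.37633, b = −0.89550.
|∇z| = √(a²+b²) = 0.97137, so dip δ = arctan(0.97137) = 44.17°.
True thickness = vertical thickness × cos δ = 32 × cos 44.17° = 22.95 m.

22.95 m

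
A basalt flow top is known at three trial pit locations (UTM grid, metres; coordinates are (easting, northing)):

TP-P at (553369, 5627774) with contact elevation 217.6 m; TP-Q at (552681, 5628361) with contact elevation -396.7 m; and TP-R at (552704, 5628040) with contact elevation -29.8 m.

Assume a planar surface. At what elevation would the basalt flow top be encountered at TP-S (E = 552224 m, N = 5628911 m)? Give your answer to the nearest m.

-989 m

Two edge vectors: TP-P→TP-Q = (-688, 587, -614.3), TP-P→TP-R = (-665, 266, -247.4).
Normal n = (TP-P→TP-Q) × (TP-P→TP-R) = (18180, 238298.3, 207347).
So ∂z/∂E = −n_x/n_z = −0.08767911 and ∂z/∂N = −n_y/n_z = −1.14927296.
Intercept c from TP-P: 217.6 + 48518.90 + 6467848.47 = 6516584.97.
At (552224, 5628911): z = −48418.5 − 6469155.2 + 6516584.97 = -988.7 m.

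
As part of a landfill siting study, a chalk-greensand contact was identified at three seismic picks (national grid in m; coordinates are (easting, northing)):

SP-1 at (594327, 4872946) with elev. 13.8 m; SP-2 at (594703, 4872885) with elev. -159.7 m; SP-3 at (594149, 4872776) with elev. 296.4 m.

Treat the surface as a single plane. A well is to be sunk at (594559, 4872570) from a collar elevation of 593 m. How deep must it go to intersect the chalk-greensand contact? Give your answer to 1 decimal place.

Two edge vectors: SP-1→SP-2 = (376, -61, -173.5), SP-1→SP-3 = (-178, -170, 282.6).
Normal n = (SP-1→SP-2) × (SP-1→SP-3) = (-46733.6, -75374.6, -74778).
So ∂z/∂E = −n_x/n_z = −0.624964562 and ∂z/∂N = −n_y/n_z = −1.007978282.
Intercept c from SP-1: 13.8 + 371433.31 + 4911823.74 = 5283270.85.
At (594559, 4872570): z_contact = −371578.30 − 4911444.74 + 5283270.85 = 247.81 m.
Depth below ground = 593 − 247.81 = 345.2 m.

345.2 m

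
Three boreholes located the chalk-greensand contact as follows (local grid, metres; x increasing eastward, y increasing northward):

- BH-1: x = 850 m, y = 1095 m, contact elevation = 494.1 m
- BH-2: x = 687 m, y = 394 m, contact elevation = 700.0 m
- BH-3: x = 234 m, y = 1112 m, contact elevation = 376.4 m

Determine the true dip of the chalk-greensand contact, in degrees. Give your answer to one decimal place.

Let the plane be z = a·x + b·y + c.
BH-2−BH-1: −163a − 701b = 205.9;  BH-3−BH-1: −616a + 17b = −117.7.
Solving gives a = 0.18180, b = −0.33600.
Gradient magnitude |∇z| = √(a² + b²) = √(0.03305 + 0.11289) = 0.38203.
True dip = arctan(0.38203) = 20.9°, dipping toward NNW (azimuth ≈ 332°).

20.9°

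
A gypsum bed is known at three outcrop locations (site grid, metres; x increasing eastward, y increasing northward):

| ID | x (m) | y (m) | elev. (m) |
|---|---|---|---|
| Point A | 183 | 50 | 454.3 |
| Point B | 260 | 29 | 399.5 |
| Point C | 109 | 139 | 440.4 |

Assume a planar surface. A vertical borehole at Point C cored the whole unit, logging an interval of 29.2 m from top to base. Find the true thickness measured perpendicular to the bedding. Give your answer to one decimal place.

Two edge vectors: Point A→Point B = (77, -21, -54.8), Point A→Point C = (-74, 89, -13.9).
Normal n = (Point A→Point B) × (Point A→Point C) = (5169.1, 5125.5, 5299).
So ∂z/∂x = −n_x/n_z = −0.97549 and ∂z/∂y = −n_y/n_z = −0.96726.
|∇z| = √(a²+b²) = 1.37374, so dip δ = arctan(1.37374) = 53.95°.
True thickness = vertical thickness × cos δ = 29.2 × cos 53.95° = 17.2 m.

17.2 m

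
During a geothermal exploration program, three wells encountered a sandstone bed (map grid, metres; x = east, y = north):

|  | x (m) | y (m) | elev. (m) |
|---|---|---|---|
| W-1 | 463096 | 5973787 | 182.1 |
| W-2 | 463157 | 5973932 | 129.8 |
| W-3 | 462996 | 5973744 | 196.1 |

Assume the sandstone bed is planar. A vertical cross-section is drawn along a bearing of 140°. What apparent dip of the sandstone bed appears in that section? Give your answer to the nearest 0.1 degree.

16.4°

Two edge vectors: W-1→W-2 = (61, 145, -52.3), W-1→W-3 = (-100, -43, 14).
Normal n = (W-1→W-2) × (W-1→W-3) = (-218.9, 4376, 11877).
So ∂z/∂x = −n_x/n_z = 0.01843 and ∂z/∂y = −n_y/n_z = −0.36844.
Unit vector along 140° is (sin 140°, cos 140°) = (0.6428, -0.7660).
Slope in that direction = a·(0.6428) + b·(-0.7660) = 0.29409.
Apparent dip = arctan|0.29409| = 16.4° (true dip is 20.2°, so apparent ≤ true as expected).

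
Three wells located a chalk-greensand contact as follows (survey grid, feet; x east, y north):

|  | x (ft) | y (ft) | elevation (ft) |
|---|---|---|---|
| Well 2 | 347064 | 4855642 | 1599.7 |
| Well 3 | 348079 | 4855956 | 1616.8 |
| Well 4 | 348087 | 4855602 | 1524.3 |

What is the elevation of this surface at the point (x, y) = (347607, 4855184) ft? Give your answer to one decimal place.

Let the plane be z = a·x + b·y + c.
Well 3−Well 2: 1015a + 314b = 17.1;  Well 4−Well 2: 1023a − 40b = −75.4.
Solving gives a = −0.063543953, b = 0.259863414.
Then c = 1599.7 − a·347064 − b·4855642 = −1238150.19.
At (347607, 4855184): z = −22088.3 + 1261684.7 − 1238150.19 = 1446.2 ft.

1446.2 ft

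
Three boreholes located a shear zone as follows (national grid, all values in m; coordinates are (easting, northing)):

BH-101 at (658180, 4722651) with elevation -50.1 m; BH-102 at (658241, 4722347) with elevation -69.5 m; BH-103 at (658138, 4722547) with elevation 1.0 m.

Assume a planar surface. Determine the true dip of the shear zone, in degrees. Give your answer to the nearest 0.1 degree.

42.8°

Let the plane be z = a·E + b·N + c.
BH-102−BH-101: 61a − 304b = −19.4;  BH-103−BH-101: −42a − 104b = 51.1.
Solving gives a = −0.91838, b = −0.12046.
Gradient magnitude |∇z| = √(a² + b²) = √(0.84341 + 0.01451) = 0.92624.
True dip = arctan(0.92624) = 42.8°, dipping toward E (azimuth ≈ 083°).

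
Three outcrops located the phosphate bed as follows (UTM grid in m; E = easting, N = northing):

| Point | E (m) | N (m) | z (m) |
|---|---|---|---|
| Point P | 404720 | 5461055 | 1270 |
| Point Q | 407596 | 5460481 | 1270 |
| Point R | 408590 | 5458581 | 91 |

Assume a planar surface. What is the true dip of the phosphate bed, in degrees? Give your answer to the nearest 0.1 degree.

35.2°

Let the plane be z = a·E + b·N + c.
Point Q−Point P: 2876a − 574b = 0;  Point R−Point P: 3870a − 2474b = −1179.
Solving gives a = 0.13829, b = 0.69287.
Gradient magnitude |∇z| = √(a² + b²) = √(0.01912 + 0.48007) = 0.70654.
True dip = arctan(0.70654) = 35.2°, dipping toward SSW (azimuth ≈ 191°).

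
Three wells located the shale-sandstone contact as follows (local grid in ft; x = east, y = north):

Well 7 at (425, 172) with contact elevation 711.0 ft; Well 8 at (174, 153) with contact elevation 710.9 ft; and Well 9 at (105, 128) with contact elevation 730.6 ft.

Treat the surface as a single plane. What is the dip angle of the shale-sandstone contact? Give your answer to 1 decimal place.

Let the plane be z = a·x + b·y + c.
Well 8−Well 7: −251a − 19b = −0.1;  Well 9−Well 7: −320a − 44b = 19.6.
Solving gives a = 0.07591, b = −0.99750.
Gradient magnitude |∇z| = √(a² + b²) = √(0.00576 + 0.99501) = 1.00039.
True dip = arctan(1.00039) = 45.0°, dipping toward N (azimuth ≈ 356°).

45.0°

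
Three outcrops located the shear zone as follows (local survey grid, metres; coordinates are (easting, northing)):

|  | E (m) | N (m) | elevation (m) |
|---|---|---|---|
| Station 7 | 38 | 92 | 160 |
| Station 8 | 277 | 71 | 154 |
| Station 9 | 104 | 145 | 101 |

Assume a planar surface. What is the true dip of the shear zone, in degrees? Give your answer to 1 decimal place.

Let the plane be z = a·E + b·N + c.
Station 8−Station 7: 239a − 21b = −6;  Station 9−Station 7: 66a + 53b = −59.
Solving gives a = −0.11079, b = −0.97524.
Gradient magnitude |∇z| = √(a² + b²) = √(0.01228 + 0.95109) = 0.98151.
True dip = arctan(0.98151) = 44.5°, dipping toward N (azimuth ≈ 006°).

44.5°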